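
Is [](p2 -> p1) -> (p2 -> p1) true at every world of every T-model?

Yes, valid

Tableau for the negation ~([](p2 -> p1) -> (p2 -> p1)):
1. ~([](p2 -> p1) -> (p2 -> p1)), w0
2. [](p2 -> p1), w0
3. ~(p2 -> p1), w0
4. p2, w0
5. ~p1, w0
6. p2 -> p1, w0
7. p1, w0
Accessibility: w0Rw0
Branch closes: p1 and ~p1 both at w0.
All branches of the negation close; one closing branch shown above.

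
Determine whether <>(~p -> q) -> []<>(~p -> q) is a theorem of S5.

Yes, valid

Tableau for the negation ~(<>(~p -> q) -> []<>(~p -> q)):
1. ~(<>(~p -> q) -> []<>(~p -> q)), u
2. <>(~p -> q), u   [~->-rule on 1]
3. ~[]<>(~p -> q), u   [~->-rule on 1]
4. ~p -> q, v   [<>-rule on 2: fresh world v, uRv]
5. q, v   [->-rule on 4 (branches; this branch)]
6. ~<>(~p -> q), w   [~[]-rule on 3: fresh world w, uRw]
7. ~(~p -> q), u   [~<>-rule on 6 via wRu]
8. ~p, u   [~->-rule on 7]
9. ~q, u   [~->-rule on 7]
10. ~(~p -> q), v   [~<>-rule on 6 via wRv]
11. ~p, v   [~->-rule on 10]
12. ~q, v   [~->-rule on 10]
Accessibility: uRu, uRv, uRw, vRu, vRv, vRw, wRu, wRv, wRw
Branch closes: q and ~q both at v.
All branches of the negation close; one closing branch shown above.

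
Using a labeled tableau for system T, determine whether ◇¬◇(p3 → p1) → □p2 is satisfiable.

1. ◇¬◇(p3 → p1) → □p2, 0
2. □p2, 0
3. p2, 0
Accessibility: 0R0

Yes, satisfiable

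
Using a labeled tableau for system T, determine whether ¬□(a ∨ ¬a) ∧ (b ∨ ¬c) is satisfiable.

Unsatisfiable (every branch closes)

1. ¬□(a ∨ ¬a) ∧ (b ∨ ¬c), u
2. ¬□(a ∨ ¬a), u
3. b ∨ ¬c, u
4. ¬c, u
5. ¬(a ∨ ¬a), v
6. ¬a, v
7. a, v
Accessibility: uRu, uRv, vRv
Branch closes: a and ¬a both at v.
(One branch shown.) All branches close.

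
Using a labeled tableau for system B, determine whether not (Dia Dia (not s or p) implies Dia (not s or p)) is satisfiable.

Yes, satisfiable

1. not (Dia Dia (not s or p) implies Dia (not s or p)), 0
2. Dia Dia (not s or p), 0
3. not Dia (not s or p), 0
4. not (not s or p), 0
5. s, 0
6. not p, 0
7. Dia (not s or p), 1
8. not (not s or p), 1
9. s, 1
10. not p, 1
11. not s or p, 2
12. p, 2
Accessibility: 0R0, 0R1, 1R0, 1R1, 1R2, 2R1, 2R2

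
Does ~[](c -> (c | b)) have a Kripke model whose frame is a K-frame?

1. ~[](c -> (c | b)), u
2. ~(c -> (c | b)), v   [~[]-rule on 1: fresh world v, uRv]
3. c, v   [~->-rule on 2]
4. ~(c | b), v   [~->-rule on 2]
5. ~c, v   [~|-rule on 4]
6. ~b, v   [~|-rule on 4]
Accessibility: uRv
Branch closes: c and ~c both at v.
(One branch shown.) All branches close.

Unsatisfiable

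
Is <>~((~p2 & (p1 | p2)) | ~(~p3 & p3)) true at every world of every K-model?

No, not valid

Tableau for the negation ~<>~((~p2 & (p1 | p2)) | ~(~p3 & p3)):
1. ~<>~((~p2 & (p1 | p2)) | ~(~p3 & p3)), u
The negation has an open branch (countermodel exists).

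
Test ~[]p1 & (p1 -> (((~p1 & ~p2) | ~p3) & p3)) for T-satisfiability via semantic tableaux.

1. ~[]p1 & (p1 -> (((~p1 & ~p2) | ~p3) & p3)), 0
2. ~[]p1, 0
3. p1 -> (((~p1 & ~p2) | ~p3) & p3), 0
4. ((~p1 & ~p2) | ~p3) & p3, 0
5. (~p1 & ~p2) | ~p3, 0
6. p3, 0
7. ~p1 & ~p2, 0
8. ~p1, 0
9. ~p2, 0
10. ~p1, 1
Accessibility: 0R0, 0R1, 1R1

Satisfiable (open branch found)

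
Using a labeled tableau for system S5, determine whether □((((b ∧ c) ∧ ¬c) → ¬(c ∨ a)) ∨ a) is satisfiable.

1. □((((b ∧ c) ∧ ¬c) → ¬(c ∨ a)) ∨ a), u
2. (((b ∧ c) ∧ ¬c) → ¬(c ∨ a)) ∨ a, u   [□-rule on 1 via uRu]
3. a, u   [∨-rule on 2 (branches; this branch)]
Accessibility: uRu

Yes, satisfiable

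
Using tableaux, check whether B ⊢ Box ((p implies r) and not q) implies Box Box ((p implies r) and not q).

Tableau for the negation not (Box ((p implies r) and not q) implies Box Box ((p implies r) and not q)):
1. not (Box ((p implies r) and not q) implies Box Box ((p implies r) and not q)), 0
2. Box ((p implies r) and not q), 0
3. not Box Box ((p implies r) and not q), 0
4. (p implies r) and not q, 0
5. p implies r, 0
6. not q, 0
7. r, 0
8. not Box ((p implies r) and not q), 1
9. (p implies r) and not q, 1
10. p implies r, 1
11. not q, 1
12. r, 1
13. not ((p implies r) and not q), 2
14. q, 2
Accessibility: 0R0, 0R1, 1R0, 1R1, 1R2, 2R1, 2R2
The negation has an open branch (countermodel exists).

No, not valid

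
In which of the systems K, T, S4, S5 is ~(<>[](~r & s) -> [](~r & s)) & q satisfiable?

S4-tableau for the formula:
1. ~(<>[](~r & s) -> [](~r & s)) & q, 0
2. ~(<>[](~r & s) -> [](~r & s)), 0
3. q, 0
4. <>[](~r & s), 0
5. ~[](~r & s), 0
6. [](~r & s), 1
7. ~r & s, 1
8. ~r, 1
9. s, 1
10. ~(~r & s), 2
11. ~s, 2
Accessibility: 0R0, 0R1, 0R2, 1R1, 2R2
Complete open branch: satisfiable in S4, hence also in K, T (this S4-model is also a K-model and a T-model).
S5-tableau for the formula:
1. ~(<>[](~r & s) -> [](~r & s)) & q, 0
2. ~(<>[](~r & s) -> [](~r & s)), 0
3. q, 0
4. <>[](~r & s), 0
5. ~[](~r & s), 0
6. [](~r & s), 1
7. ~r & s, 0
8. ~r, 0
9. s, 0
10. ~r & s, 1
11. ~r, 1
12. s, 1
13. ~(~r & s), 2
14. ~r & s, 2
15. ~r, 2
16. s, 2
17. ~s, 2
Accessibility: 0R0, 0R1, 0R2, 1R0, 1R1, 1R2, 2R0, 2R1, 2R2
Branch closes: s and ~s both at 2.
Every branch closes (one shown): unsatisfiable in S5.

K, T, S4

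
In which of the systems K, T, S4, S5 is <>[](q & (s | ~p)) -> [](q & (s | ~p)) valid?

S5-tableau for the negation ~(<>[](q & (s | ~p)) -> [](q & (s | ~p))):
1. ~(<>[](q & (s | ~p)) -> [](q & (s | ~p))), u
2. <>[](q & (s | ~p)), u
3. ~[](q & (s | ~p)), u
4. [](q & (s | ~p)), v
5. q & (s | ~p), u
6. q, u
7. s | ~p, u
8. q & (s | ~p), v
9. q, v
10. s | ~p, v
11. ~p, u
12. ~p, v
13. ~(q & (s | ~p)), w
14. q & (s | ~p), w
15. q, w
16. s | ~p, w
17. ~(s | ~p), w
18. ~s, w
19. p, w
20. ~p, w
Accessibility: uRu, uRv, uRw, vRu, vRv, vRw, wRu, wRv, wRw
Branch closes: p and ~p both at w.
Every branch closes (one shown): valid in S5.
S4-tableau for the negation ~(<>[](q & (s | ~p)) -> [](q & (s | ~p))):
1. ~(<>[](q & (s | ~p)) -> [](q & (s | ~p))), u
2. <>[](q & (s | ~p)), u
3. ~[](q & (s | ~p)), u
4. [](q & (s | ~p)), v
5. q & (s | ~p), v
6. q, v
7. s | ~p, v
8. ~p, v
9. ~(q & (s | ~p)), w
10. ~(s | ~p), w
11. ~s, w
12. p, w
Accessibility: uRu, uRv, uRw, vRv, wRw
Complete open branch: countermodel on an S4-frame, so not valid in S4, nor in K, T (the same frame is also a K-frame and a T-frame).

S5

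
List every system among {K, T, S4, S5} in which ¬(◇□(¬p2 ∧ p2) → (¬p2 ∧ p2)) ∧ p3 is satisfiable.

K-tableau for the formula:
1. ¬(◇□(¬p2 ∧ p2) → (¬p2 ∧ p2)) ∧ p3, 0
2. ¬(◇□(¬p2 ∧ p2) → (¬p2 ∧ p2)), 0   [∧-rule on 1]
3. p3, 0   [∧-rule on 1]
4. ◇□(¬p2 ∧ p2), 0   [¬→-rule on 2]
5. ¬(¬p2 ∧ p2), 0   [¬→-rule on 2]
6. ¬p2, 0   [¬∧-rule on 5 (branches; this branch)]
7. □(¬p2 ∧ p2), 1   [◇-rule on 4: fresh world 1, 0R1]
Accessibility: 0R1
Complete open branch: satisfiable in K.
T-tableau for the formula:
1. ¬(◇□(¬p2 ∧ p2) → (¬p2 ∧ p2)) ∧ p3, 0
2. ¬(◇□(¬p2 ∧ p2) → (¬p2 ∧ p2)), 0   [∧-rule on 1]
3. p3, 0   [∧-rule on 1]
4. ◇□(¬p2 ∧ p2), 0   [¬→-rule on 2]
5. ¬(¬p2 ∧ p2), 0   [¬→-rule on 2]
6. ¬p2, 0   [¬∧-rule on 5 (branches; this branch)]
7. □(¬p2 ∧ p2), 1   [◇-rule on 4: fresh world 1, 0R1]
8. ¬p2 ∧ p2, 1   [□-rule on 7 via 1R1]
9. ¬p2, 1   [∧-rule on 8]
10. p2, 1   [∧-rule on 8]
Accessibility: 0R0, 0R1, 1R1
Branch closes: p2 and ¬p2 both at 1.
Every branch closes (one shown): unsatisfiable in T, hence also in S4, S5 (every S4/S5-frame is a T-frame).

K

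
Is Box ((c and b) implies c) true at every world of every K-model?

Yes, valid

Tableau for the negation not Box ((c and b) implies c):
1. not Box ((c and b) implies c), 0
2. not ((c and b) implies c), 1   [neg-Box-rule on 1: fresh world 1, 0R1]
3. c and b, 1   [neg-implies-rule on 2]
4. not c, 1   [neg-implies-rule on 2]
5. c, 1   [and-rule on 3]
6. b, 1   [and-rule on 3]
Accessibility: 0R1
Branch closes: c and not c both at 1.
All branches of the negation close; one closing branch shown above.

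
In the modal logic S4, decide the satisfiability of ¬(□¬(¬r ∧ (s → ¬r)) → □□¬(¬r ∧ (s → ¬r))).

1. ¬(□¬(¬r ∧ (s → ¬r)) → □□¬(¬r ∧ (s → ¬r))), 0
2. □¬(¬r ∧ (s → ¬r)), 0   [¬→-rule on 1]
3. ¬□□¬(¬r ∧ (s → ¬r)), 0   [¬→-rule on 1]
4. ¬(¬r ∧ (s → ¬r)), 0   [□-rule on 2 via 0R0]
5. ¬(s → ¬r), 0   [¬∧-rule on 4 (branches; this branch)]
6. s, 0   [¬→-rule on 5]
7. r, 0   [¬→-rule on 5]
8. ¬□¬(¬r ∧ (s → ¬r)), 1   [¬□-rule on 3: fresh world 1, 0R1]
9. ¬(¬r ∧ (s → ¬r)), 1   [□-rule on 2 via 0R1]
10. ¬(s → ¬r), 1   [¬∧-rule on 9 (branches; this branch)]
11. s, 1   [¬→-rule on 10]
12. r, 1   [¬→-rule on 10]
13. ¬r ∧ (s → ¬r), 2   [¬□-rule on 8: fresh world 2, 1R2]
14. ¬r, 2   [∧-rule on 13]
15. s → ¬r, 2   [∧-rule on 13]
16. ¬(¬r ∧ (s → ¬r)), 2   [□-rule on 2 via 0R2]
17. ¬(s → ¬r), 2   [¬∧-rule on 16 (branches; this branch)]
18. s, 2   [¬→-rule on 17]
19. r, 2   [¬→-rule on 17]
Accessibility: 0R0, 0R1, 0R2, 1R1, 1R2, 2R2
Branch closes: r and ¬r both at 2.
All branches of the tableau close; one closing branch shown above.

Unsatisfiable (every branch closes)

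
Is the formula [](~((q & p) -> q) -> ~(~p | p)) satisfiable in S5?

1. [](~((q & p) -> q) -> ~(~p | p)), u
2. ~((q & p) -> q) -> ~(~p | p), u   [[]-rule on 1 via uRu]
3. (q & p) -> q, u   [->-rule on 2 (branches; this branch)]
4. q, u   [->-rule on 3 (branches; this branch)]
Accessibility: uRu

Satisfiable (open branch found)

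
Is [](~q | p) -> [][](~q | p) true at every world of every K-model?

Tableau for the negation ~([](~q | p) -> [][](~q | p)):
1. ~([](~q | p) -> [][](~q | p)), u
2. [](~q | p), u   [~->-rule on 1]
3. ~[][](~q | p), u   [~->-rule on 1]
4. ~[](~q | p), v   [~[]-rule on 3: fresh world v, uRv]
5. ~q | p, v   [[]-rule on 2 via uRv]
6. p, v   [|-rule on 5 (branches; this branch)]
7. ~(~q | p), w   [~[]-rule on 4: fresh world w, vRw]
8. q, w   [~|-rule on 7]
9. ~p, w   [~|-rule on 7]
Accessibility: uRv, vRw
The negation has an open branch (countermodel exists).

Invalid (countermodel exists)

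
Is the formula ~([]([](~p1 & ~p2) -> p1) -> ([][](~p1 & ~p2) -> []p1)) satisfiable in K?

Unsatisfiable

1. ~([]([](~p1 & ~p2) -> p1) -> ([][](~p1 & ~p2) -> []p1)), w0
2. []([](~p1 & ~p2) -> p1), w0
3. ~([][](~p1 & ~p2) -> []p1), w0
4. [][](~p1 & ~p2), w0
5. ~[]p1, w0
6. ~p1, w1
7. [](~p1 & ~p2) -> p1, w1
8. [](~p1 & ~p2), w1
9. ~[](~p1 & ~p2), w1
10. ~(~p1 & ~p2), w2
11. ~p1 & ~p2, w2
12. ~p1, w2
13. ~p2, w2
14. p2, w2
Accessibility: w0Rw1, w1Rw2
Branch closes: p2 and ~p2 both at w2.
(One branch shown.) All branches close.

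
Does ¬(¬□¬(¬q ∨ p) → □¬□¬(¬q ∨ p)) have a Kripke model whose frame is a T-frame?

1. ¬(¬□¬(¬q ∨ p) → □¬□¬(¬q ∨ p)), u
2. ¬□¬(¬q ∨ p), u
3. ¬□¬□¬(¬q ∨ p), u
4. ¬q ∨ p, v
5. p, v
6. □¬(¬q ∨ p), w
7. ¬(¬q ∨ p), w
8. q, w
9. ¬p, w
Accessibility: uRu, uRv, uRw, vRv, wRw

Yes, satisfiable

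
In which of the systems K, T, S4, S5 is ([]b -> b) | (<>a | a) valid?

T-tableau for the negation ~(([]b -> b) | (<>a | a)):
1. ~(([]b -> b) | (<>a | a)), w0
2. ~([]b -> b), w0
3. ~(<>a | a), w0
4. []b, w0
5. ~b, w0
6. ~<>a, w0
7. ~a, w0
8. b, w0
Accessibility: w0Rw0
Branch closes: b and ~b both at w0.
Every branch closes (one shown): valid in T, hence also in S4, S5 (every theorem of T is a theorem of S4 and S5).
K-tableau for the negation ~(([]b -> b) | (<>a | a)):
1. ~(([]b -> b) | (<>a | a)), w0
2. ~([]b -> b), w0
3. ~(<>a | a), w0
4. []b, w0
5. ~b, w0
6. ~<>a, w0
7. ~a, w0
Complete open branch: countermodel on a K-frame, so not valid in K.

T, S4, S5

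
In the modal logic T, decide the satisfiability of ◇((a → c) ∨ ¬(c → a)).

1. ◇((a → c) ∨ ¬(c → a)), w0
2. (a → c) ∨ ¬(c → a), w1
3. ¬(c → a), w1
4. c, w1
5. ¬a, w1
Accessibility: w0Rw0, w0Rw1, w1Rw1

Yes, satisfiable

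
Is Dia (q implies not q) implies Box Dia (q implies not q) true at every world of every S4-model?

Tableau for the negation not (Dia (q implies not q) implies Box Dia (q implies not q)):
1. not (Dia (q implies not q) implies Box Dia (q implies not q)), u
2. Dia (q implies not q), u   [neg-implies-rule on 1]
3. not Box Dia (q implies not q), u   [neg-implies-rule on 1]
4. q implies not q, v   [Dia-rule on 2: fresh world v, uRv]
5. not q, v   [implies-rule on 4 (branches; this branch)]
6. not Dia (q implies not q), w   [neg-Box-rule on 3: fresh world w, uRw]
7. not (q implies not q), w   [neg-Dia-rule on 6 via wRw]
8. q, w   [neg-implies-rule on 7]
Accessibility: uRu, uRv, uRw, vRv, wRw
The negation has an open branch (countermodel exists).

Invalid (countermodel exists)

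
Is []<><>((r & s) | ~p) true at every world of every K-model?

No, not valid

Tableau for the negation ~[]<><>((r & s) | ~p):
1. ~[]<><>((r & s) | ~p), 0
2. ~<><>((r & s) | ~p), 1
Accessibility: 0R1
The negation has an open branch (countermodel exists).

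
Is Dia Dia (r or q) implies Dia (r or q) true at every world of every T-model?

No, not valid

Tableau for the negation not (Dia Dia (r or q) implies Dia (r or q)):
1. not (Dia Dia (r or q) implies Dia (r or q)), u
2. Dia Dia (r or q), u
3. not Dia (r or q), u
4. not (r or q), u
5. not r, u
6. not q, u
7. Dia (r or q), v
8. not (r or q), v
9. not r, v
10. not q, v
11. r or q, w
12. q, w
Accessibility: uRu, uRv, vRv, vRw, wRw
The negation has an open branch (countermodel exists).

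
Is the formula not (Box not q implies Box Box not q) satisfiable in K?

1. not (Box not q implies Box Box not q), u
2. Box not q, u
3. not Box Box not q, u
4. not Box not q, v
5. not q, v
6. q, w
Accessibility: uRv, vRw

Satisfiable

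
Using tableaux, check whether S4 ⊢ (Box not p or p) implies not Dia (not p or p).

Tableau for the negation not ((Box not p or p) implies not Dia (not p or p)):
1. not ((Box not p or p) implies not Dia (not p or p)), u
2. Box not p or p, u
3. Dia (not p or p), u
4. p, u
5. not p or p, v
6. p, v
Accessibility: uRu, uRv, vRv
The negation has an open branch (countermodel exists).

Invalid (countermodel exists)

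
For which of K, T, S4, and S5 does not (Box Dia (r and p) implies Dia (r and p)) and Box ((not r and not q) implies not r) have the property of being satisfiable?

K

K-tableau for the formula:
1. not (Box Dia (r and p) implies Dia (r and p)) and Box ((not r and not q) implies not r), w0
2. not (Box Dia (r and p) implies Dia (r and p)), w0
3. Box ((not r and not q) implies not r), w0
4. Box Dia (r and p), w0
5. not Dia (r and p), w0
Complete open branch: satisfiable in K.
T-tableau for the formula:
1. not (Box Dia (r and p) implies Dia (r and p)) and Box ((not r and not q) implies not r), w0
2. not (Box Dia (r and p) implies Dia (r and p)), w0
3. Box ((not r and not q) implies not r), w0
4. Box Dia (r and p), w0
5. not Dia (r and p), w0
6. (not r and not q) implies not r, w0
7. Dia (r and p), w0
8. not (r and p), w0
9. not (not r and not q), w0
10. not p, w0
11. q, w0
12. r and p, w1
13. r, w1
14. p, w1
15. (not r and not q) implies not r, w1
16. Dia (r and p), w1
17. not (r and p), w1
18. not (not r and not q), w1
19. not p, w1
Accessibility: w0Rw0, w0Rw1, w1Rw1
Branch closes: p and not p both at w1.
Every branch closes (one shown): unsatisfiable in T, hence also in S4, S5 (every S4/S5-frame is a T-frame).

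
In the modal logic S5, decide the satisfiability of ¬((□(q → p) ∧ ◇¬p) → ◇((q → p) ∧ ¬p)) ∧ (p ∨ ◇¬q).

Unsatisfiable

1. ¬((□(q → p) ∧ ◇¬p) → ◇((q → p) ∧ ¬p)) ∧ (p ∨ ◇¬q), 0
2. ¬((□(q → p) ∧ ◇¬p) → ◇((q → p) ∧ ¬p)), 0
3. p ∨ ◇¬q, 0
4. □(q → p) ∧ ◇¬p, 0
5. ¬◇((q → p) ∧ ¬p), 0
6. □(q → p), 0
7. ◇¬p, 0
8. ¬((q → p) ∧ ¬p), 0
9. q → p, 0
10. ◇¬q, 0
11. p, 0
12. ¬p, 1
13. ¬((q → p) ∧ ¬p), 1
14. q → p, 1
15. ¬(q → p), 1
16. q, 1
17. p, 1
Accessibility: 0R0, 0R1, 1R0, 1R1
Branch closes: p and ¬p both at 1.
All branches of the tableau close; one closing branch shown above.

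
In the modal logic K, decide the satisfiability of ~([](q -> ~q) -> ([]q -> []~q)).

No, unsatisfiable

1. ~([](q -> ~q) -> ([]q -> []~q)), w0
2. [](q -> ~q), w0
3. ~([]q -> []~q), w0
4. []q, w0
5. ~[]~q, w0
6. q, w1
7. q -> ~q, w1
8. ~q, w1
Accessibility: w0Rw1
Branch closes: q and ~q both at w1.
(One branch shown.) All branches close.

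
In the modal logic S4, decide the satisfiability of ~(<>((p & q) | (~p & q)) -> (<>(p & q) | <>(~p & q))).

Unsatisfiable (every branch closes)

1. ~(<>((p & q) | (~p & q)) -> (<>(p & q) | <>(~p & q))), w0
2. <>((p & q) | (~p & q)), w0
3. ~(<>(p & q) | <>(~p & q)), w0
4. ~<>(p & q), w0
5. ~<>(~p & q), w0
6. ~(p & q), w0
7. ~(~p & q), w0
8. ~q, w0
9. (p & q) | (~p & q), w1
10. ~(p & q), w1
11. ~(~p & q), w1
12. ~p & q, w1
13. ~p, w1
14. q, w1
15. ~q, w1
Accessibility: w0Rw0, w0Rw1, w1Rw1
Branch closes: q and ~q both at w1.
Every branch closes; the branch above is one of them.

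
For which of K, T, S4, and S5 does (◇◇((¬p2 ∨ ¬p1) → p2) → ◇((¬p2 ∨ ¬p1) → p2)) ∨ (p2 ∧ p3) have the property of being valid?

S4, S5

S4-tableau for the negation ¬((◇◇((¬p2 ∨ ¬p1) → p2) → ◇((¬p2 ∨ ¬p1) → p2)) ∨ (p2 ∧ p3)):
1. ¬((◇◇((¬p2 ∨ ¬p1) → p2) → ◇((¬p2 ∨ ¬p1) → p2)) ∨ (p2 ∧ p3)), 0
2. ¬(◇◇((¬p2 ∨ ¬p1) → p2) → ◇((¬p2 ∨ ¬p1) → p2)), 0
3. ¬(p2 ∧ p3), 0
4. ◇◇((¬p2 ∨ ¬p1) → p2), 0
5. ¬◇((¬p2 ∨ ¬p1) → p2), 0
6. ¬((¬p2 ∨ ¬p1) → p2), 0
7. ¬p2 ∨ ¬p1, 0
8. ¬p2, 0
9. ¬p3, 0
10. ¬p1, 0
11. ◇((¬p2 ∨ ¬p1) → p2), 1
12. ¬((¬p2 ∨ ¬p1) → p2), 1
13. ¬p2 ∨ ¬p1, 1
14. ¬p2, 1
15. ¬p1, 1
16. (¬p2 ∨ ¬p1) → p2, 2
17. ¬((¬p2 ∨ ¬p1) → p2), 2
18. ¬p2 ∨ ¬p1, 2
19. ¬p2, 2
20. ¬(¬p2 ∨ ¬p1), 2
21. p2, 2
22. p1, 2
Accessibility: 0R0, 0R1, 0R2, 1R1, 1R2, 2R2
Branch closes: p2 and ¬p2 both at 2.
Every branch closes (one shown): valid in S4, hence also in S5 (every theorem of S4 is a theorem of S5).
T-tableau for the negation ¬((◇◇((¬p2 ∨ ¬p1) → p2) → ◇((¬p2 ∨ ¬p1) → p2)) ∨ (p2 ∧ p3)):
1. ¬((◇◇((¬p2 ∨ ¬p1) → p2) → ◇((¬p2 ∨ ¬p1) → p2)) ∨ (p2 ∧ p3)), 0
2. ¬(◇◇((¬p2 ∨ ¬p1) → p2) → ◇((¬p2 ∨ ¬p1) → p2)), 0
3. ¬(p2 ∧ p3), 0
4. ◇◇((¬p2 ∨ ¬p1) → p2), 0
5. ¬◇((¬p2 ∨ ¬p1) → p2), 0
6. ¬((¬p2 ∨ ¬p1) → p2), 0
7. ¬p2 ∨ ¬p1, 0
8. ¬p2, 0
9. ¬p3, 0
10. ¬p1, 0
11. ◇((¬p2 ∨ ¬p1) → p2), 1
12. ¬((¬p2 ∨ ¬p1) → p2), 1
13. ¬p2 ∨ ¬p1, 1
14. ¬p2, 1
15. ¬p1, 1
16. (¬p2 ∨ ¬p1) → p2, 2
17. p2, 2
Accessibility: 0R0, 0R1, 1R1, 1R2, 2R2
Complete open branch: countermodel on a T-frame, so not valid in T, nor in K (the same frame is also a K-frame).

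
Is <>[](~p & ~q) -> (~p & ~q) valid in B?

Yes, valid

Tableau for the negation ~(<>[](~p & ~q) -> (~p & ~q)):
1. ~(<>[](~p & ~q) -> (~p & ~q)), u
2. <>[](~p & ~q), u   [~->-rule on 1]
3. ~(~p & ~q), u   [~->-rule on 1]
4. q, u   [~&-rule on 3 (branches; this branch)]
5. [](~p & ~q), v   [<>-rule on 2: fresh world v, uRv]
6. ~p & ~q, u   [[]-rule on 5 via vRu]
7. ~p, u   [&-rule on 6]
8. ~q, u   [&-rule on 6]
Accessibility: uRu, uRv, vRu, vRv
Branch closes: q and ~q both at u.
All branches of the negation close; one closing branch shown above.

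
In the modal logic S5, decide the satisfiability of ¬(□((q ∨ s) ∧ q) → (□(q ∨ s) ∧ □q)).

1. ¬(□((q ∨ s) ∧ q) → (□(q ∨ s) ∧ □q)), w0
2. □((q ∨ s) ∧ q), w0   [¬→-rule on 1]
3. ¬(□(q ∨ s) ∧ □q), w0   [¬→-rule on 1]
4. (q ∨ s) ∧ q, w0   [□-rule on 2 via w0Rw0]
5. q ∨ s, w0   [∧-rule on 4]
6. q, w0   [∧-rule on 4]
7. ¬□(q ∨ s), w0   [¬∧-rule on 3 (branches; this branch)]
8. s, w0   [∨-rule on 5 (branches; this branch)]
9. ¬(q ∨ s), w1   [¬□-rule on 7: fresh world w1, w0Rw1]
10. ¬q, w1   [¬∨-rule on 9]
11. ¬s, w1   [¬∨-rule on 9]
12. (q ∨ s) ∧ q, w1   [□-rule on 2 via w0Rw1]
13. q ∨ s, w1   [∧-rule on 12]
14. q, w1   [∧-rule on 12]
Accessibility: w0Rw0, w0Rw1, w1Rw0, w1Rw1
Branch closes: q and ¬q both at w1.
(One branch shown.) All branches close.

Unsatisfiable (every branch closes)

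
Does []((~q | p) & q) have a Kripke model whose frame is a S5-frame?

Satisfiable (open branch found)

1. []((~q | p) & q), u
2. (~q | p) & q, u
3. ~q | p, u
4. q, u
5. p, u
Accessibility: uRu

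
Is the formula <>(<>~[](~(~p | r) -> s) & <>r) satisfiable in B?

1. <>(<>~[](~(~p | r) -> s) & <>r), u
2. <>~[](~(~p | r) -> s) & <>r, v
3. <>~[](~(~p | r) -> s), v
4. <>r, v
5. ~[](~(~p | r) -> s), w
6. r, x
7. ~(~(~p | r) -> s), y
8. ~(~p | r), y
9. ~s, y
10. p, y
11. ~r, y
Accessibility: uRu, uRv, vRu, vRv, vRw, vRx, wRv, wRw, wRy, xRv, xRx, yRw, yRy

Yes, satisfiable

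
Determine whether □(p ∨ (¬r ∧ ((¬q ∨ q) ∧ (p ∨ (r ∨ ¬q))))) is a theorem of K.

Tableau for the negation ¬□(p ∨ (¬r ∧ ((¬q ∨ q) ∧ (p ∨ (r ∨ ¬q))))):
1. ¬□(p ∨ (¬r ∧ ((¬q ∨ q) ∧ (p ∨ (r ∨ ¬q))))), w0
2. ¬(p ∨ (¬r ∧ ((¬q ∨ q) ∧ (p ∨ (r ∨ ¬q))))), w1   [¬□-rule on 1: fresh world w1, w0Rw1]
3. ¬p, w1   [¬∨-rule on 2]
4. ¬(¬r ∧ ((¬q ∨ q) ∧ (p ∨ (r ∨ ¬q)))), w1   [¬∨-rule on 2]
5. ¬((¬q ∨ q) ∧ (p ∨ (r ∨ ¬q))), w1   [¬∧-rule on 4 (branches; this branch)]
6. ¬(p ∨ (r ∨ ¬q)), w1   [¬∧-rule on 5 (branches; this branch)]
7. ¬(r ∨ ¬q), w1   [¬∨-rule on 6]
8. ¬r, w1   [¬∨-rule on 7]
9. q, w1   [¬∨-rule on 7]
Accessibility: w0Rw1
The negation has an open branch (countermodel exists).

Invalid (countermodel exists)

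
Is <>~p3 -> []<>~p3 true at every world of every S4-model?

Tableau for the negation ~(<>~p3 -> []<>~p3):
1. ~(<>~p3 -> []<>~p3), 0
2. <>~p3, 0   [~->-rule on 1]
3. ~[]<>~p3, 0   [~->-rule on 1]
4. ~p3, 1   [<>-rule on 2: fresh world 1, 0R1]
5. ~<>~p3, 2   [~[]-rule on 3: fresh world 2, 0R2]
6. p3, 2   [~<>-rule on 5 via 2R2]
Accessibility: 0R0, 0R1, 0R2, 1R1, 2R2
The negation has an open branch (countermodel exists).

Invalid (countermodel exists)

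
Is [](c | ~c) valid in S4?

Tableau for the negation ~[](c | ~c):
1. ~[](c | ~c), w0
2. ~(c | ~c), w1
3. ~c, w1
4. c, w1
Accessibility: w0Rw0, w0Rw1, w1Rw1
Branch closes: c and ~c both at w1.
Every branch of the negation's tableau closes; the branch above is one of them.

Yes, valid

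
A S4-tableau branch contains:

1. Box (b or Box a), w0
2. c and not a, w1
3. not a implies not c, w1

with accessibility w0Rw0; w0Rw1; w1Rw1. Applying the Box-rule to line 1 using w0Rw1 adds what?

b or Box a, w1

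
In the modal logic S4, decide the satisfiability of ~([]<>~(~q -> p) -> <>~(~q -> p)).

Unsatisfiable

1. ~([]<>~(~q -> p) -> <>~(~q -> p)), w0
2. []<>~(~q -> p), w0
3. ~<>~(~q -> p), w0
4. <>~(~q -> p), w0
5. ~q -> p, w0
6. p, w0
7. ~(~q -> p), w1
8. ~q, w1
9. ~p, w1
10. <>~(~q -> p), w1
11. ~q -> p, w1
12. p, w1
Accessibility: w0Rw0, w0Rw1, w1Rw1
Branch closes: p and ~p both at w1.
Every branch closes; the branch above is one of them.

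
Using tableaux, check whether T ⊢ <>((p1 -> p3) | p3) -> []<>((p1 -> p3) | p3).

No, not valid

Tableau for the negation ~(<>((p1 -> p3) | p3) -> []<>((p1 -> p3) | p3)):
1. ~(<>((p1 -> p3) | p3) -> []<>((p1 -> p3) | p3)), 0
2. <>((p1 -> p3) | p3), 0
3. ~[]<>((p1 -> p3) | p3), 0
4. (p1 -> p3) | p3, 1
5. p3, 1
6. ~<>((p1 -> p3) | p3), 2
7. ~((p1 -> p3) | p3), 2
8. ~(p1 -> p3), 2
9. ~p3, 2
10. p1, 2
Accessibility: 0R0, 0R1, 0R2, 1R1, 2R2
The negation has an open branch (countermodel exists).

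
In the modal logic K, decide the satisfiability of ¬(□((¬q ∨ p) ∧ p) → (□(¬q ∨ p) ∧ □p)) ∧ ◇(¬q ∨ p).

1. ¬(□((¬q ∨ p) ∧ p) → (□(¬q ∨ p) ∧ □p)) ∧ ◇(¬q ∨ p), u
2. ¬(□((¬q ∨ p) ∧ p) → (□(¬q ∨ p) ∧ □p)), u   [∧-rule on 1]
3. ◇(¬q ∨ p), u   [∧-rule on 1]
4. □((¬q ∨ p) ∧ p), u   [¬→-rule on 2]
5. ¬(□(¬q ∨ p) ∧ □p), u   [¬→-rule on 2]
6. ¬□(¬q ∨ p), u   [¬∧-rule on 5 (branches; this branch)]
7. ¬q ∨ p, v   [◇-rule on 3: fresh world v, uRv]
8. (¬q ∨ p) ∧ p, v   [□-rule on 4 via uRv]
9. p, v   [∧-rule on 8]
10. ¬(¬q ∨ p), w   [¬□-rule on 6: fresh world w, uRw]
11. q, w   [¬∨-rule on 10]
12. ¬p, w   [¬∨-rule on 10]
13. (¬q ∨ p) ∧ p, w   [□-rule on 4 via uRw]
14. ¬q ∨ p, w   [∧-rule on 13]
15. p, w   [∧-rule on 13]
Accessibility: uRv, uRw
Branch closes: p and ¬p both at w.
All branches of the tableau close; one closing branch shown above.

No, unsatisfiable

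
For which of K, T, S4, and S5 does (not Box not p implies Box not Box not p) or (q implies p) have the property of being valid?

S5

S4-tableau for the negation not ((not Box not p implies Box not Box not p) or (q implies p)):
1. not ((not Box not p implies Box not Box not p) or (q implies p)), u
2. not (not Box not p implies Box not Box not p), u
3. not (q implies p), u
4. not Box not p, u
5. not Box not Box not p, u
6. q, u
7. not p, u
8. p, v
9. Box not p, w
10. not p, w
Accessibility: uRu, uRv, uRw, vRv, wRw
Complete open branch: countermodel on an S4-frame, so not valid in S4, nor in K, T (the same frame is also a K-frame and a T-frame).
S5-tableau for the negation not ((not Box not p implies Box not Box not p) or (q implies p)):
1. not ((not Box not p implies Box not Box not p) or (q implies p)), u
2. not (not Box not p implies Box not Box not p), u
3. not (q implies p), u
4. not Box not p, u
5. not Box not Box not p, u
6. q, u
7. not p, u
8. p, v
9. Box not p, w
10. not p, v
Accessibility: uRu, uRv, uRw, vRu, vRv, vRw, wRu, wRv, wRw
Branch closes: p and not p both at v.
Every branch closes (one shown): valid in S5.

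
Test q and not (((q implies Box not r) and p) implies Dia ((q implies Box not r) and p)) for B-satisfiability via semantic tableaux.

Unsatisfiable

1. q and not (((q implies Box not r) and p) implies Dia ((q implies Box not r) and p)), w0
2. q, w0
3. not (((q implies Box not r) and p) implies Dia ((q implies Box not r) and p)), w0
4. (q implies Box not r) and p, w0
5. not Dia ((q implies Box not r) and p), w0
6. q implies Box not r, w0
7. p, w0
8. not ((q implies Box not r) and p), w0
9. Box not r, w0
10. not r, w0
11. not (q implies Box not r), w0
12. not Box not r, w0
13. r, w1
14. not ((q implies Box not r) and p), w1
15. not r, w1
Accessibility: w0Rw0, w0Rw1, w1Rw0, w1Rw1
Branch closes: r and not r both at w1.
(One branch shown.) All branches close.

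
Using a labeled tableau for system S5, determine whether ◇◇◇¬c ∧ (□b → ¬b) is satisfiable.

1. ◇◇◇¬c ∧ (□b → ¬b), u
2. ◇◇◇¬c, u   [∧-rule on 1]
3. □b → ¬b, u   [∧-rule on 1]
4. ¬b, u   [→-rule on 3 (branches; this branch)]
5. ◇◇¬c, v   [◇-rule on 2: fresh world v, uRv]
6. ◇¬c, w   [◇-rule on 5: fresh world w, vRw]
7. ¬c, x   [◇-rule on 6: fresh world x, wRx]
Accessibility: uRu, uRv, uRw, uRx, vRu, vRv, vRw, vRx, wRu, wRv, wRw, wRx, xRu, xRv, xRw, xRx

Yes, satisfiable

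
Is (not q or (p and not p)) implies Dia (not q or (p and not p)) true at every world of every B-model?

Yes, valid

Tableau for the negation not ((not q or (p and not p)) implies Dia (not q or (p and not p))):
1. not ((not q or (p and not p)) implies Dia (not q or (p and not p))), 0
2. not q or (p and not p), 0
3. not Dia (not q or (p and not p)), 0
4. not (not q or (p and not p)), 0
5. q, 0
6. not (p and not p), 0
7. p and not p, 0
8. p, 0
9. not p, 0
Accessibility: 0R0
Branch closes: p and not p both at 0.
Every branch of the negation's tableau closes; the branch above is one of them.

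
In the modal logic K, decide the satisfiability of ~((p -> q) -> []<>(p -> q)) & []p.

Satisfiable (open branch found)

1. ~((p -> q) -> []<>(p -> q)) & []p, 0
2. ~((p -> q) -> []<>(p -> q)), 0
3. []p, 0
4. p -> q, 0
5. ~[]<>(p -> q), 0
6. q, 0
7. ~<>(p -> q), 1
8. p, 1
Accessibility: 0R1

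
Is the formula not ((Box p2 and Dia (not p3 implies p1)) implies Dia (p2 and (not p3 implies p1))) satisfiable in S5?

1. not ((Box p2 and Dia (not p3 implies p1)) implies Dia (p2 and (not p3 implies p1))), 0
2. Box p2 and Dia (not p3 implies p1), 0
3. not Dia (p2 and (not p3 implies p1)), 0
4. Box p2, 0
5. Dia (not p3 implies p1), 0
6. not (p2 and (not p3 implies p1)), 0
7. p2, 0
8. not (not p3 implies p1), 0
9. not p3, 0
10. not p1, 0
11. not p3 implies p1, 1
12. not (p2 and (not p3 implies p1)), 1
13. p2, 1
14. p1, 1
15. not (not p3 implies p1), 1
16. not p3, 1
17. not p1, 1
Accessibility: 0R0, 0R1, 1R0, 1R1
Branch closes: p1 and not p1 both at 1.
All branches of the tableau close; one closing branch shown above.

No, unsatisfiable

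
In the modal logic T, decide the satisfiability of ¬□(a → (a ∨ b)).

1. ¬□(a → (a ∨ b)), u
2. ¬(a → (a ∨ b)), v
3. a, v
4. ¬(a ∨ b), v
5. ¬a, v
6. ¬b, v
Accessibility: uRu, uRv, vRv
Branch closes: a and ¬a both at v.
Every branch closes; the branch above is one of them.

Unsatisfiable (every branch closes)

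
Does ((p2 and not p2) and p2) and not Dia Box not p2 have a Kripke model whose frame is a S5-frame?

No, unsatisfiable

1. ((p2 and not p2) and p2) and not Dia Box not p2, u
2. (p2 and not p2) and p2, u   [and-rule on 1]
3. not Dia Box not p2, u   [and-rule on 1]
4. p2 and not p2, u   [and-rule on 2]
5. p2, u   [and-rule on 2]
6. not p2, u   [and-rule on 4]
Accessibility: uRu
Branch closes: p2 and not p2 both at u.
Every branch closes; the branch above is one of them.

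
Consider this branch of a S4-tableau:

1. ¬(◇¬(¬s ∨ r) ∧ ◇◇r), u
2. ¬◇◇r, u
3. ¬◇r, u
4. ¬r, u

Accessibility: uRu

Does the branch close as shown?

Not closed

No world carries both an atom and its negation.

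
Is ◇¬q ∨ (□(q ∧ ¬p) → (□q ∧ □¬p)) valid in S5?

Valid in S5

Tableau for the negation ¬(◇¬q ∨ (□(q ∧ ¬p) → (□q ∧ □¬p))):
1. ¬(◇¬q ∨ (□(q ∧ ¬p) → (□q ∧ □¬p))), 0
2. ¬◇¬q, 0
3. ¬(□(q ∧ ¬p) → (□q ∧ □¬p)), 0
4. □(q ∧ ¬p), 0
5. ¬(□q ∧ □¬p), 0
6. q, 0
7. q ∧ ¬p, 0
8. ¬p, 0
9. ¬□¬p, 0
10. p, 1
11. q, 1
12. q ∧ ¬p, 1
13. ¬p, 1
Accessibility: 0R0, 0R1, 1R0, 1R1
Branch closes: p and ¬p both at 1.
All branches of the negation close; one closing branch shown above.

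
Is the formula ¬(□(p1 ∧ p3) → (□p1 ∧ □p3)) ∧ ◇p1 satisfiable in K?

1. ¬(□(p1 ∧ p3) → (□p1 ∧ □p3)) ∧ ◇p1, u
2. ¬(□(p1 ∧ p3) → (□p1 ∧ □p3)), u   [∧-rule on 1]
3. ◇p1, u   [∧-rule on 1]
4. □(p1 ∧ p3), u   [¬→-rule on 2]
5. ¬(□p1 ∧ □p3), u   [¬→-rule on 2]
6. ¬□p3, u   [¬∧-rule on 5 (branches; this branch)]
7. p1, v   [◇-rule on 3: fresh world v, uRv]
8. p1 ∧ p3, v   [□-rule on 4 via uRv]
9. p3, v   [∧-rule on 8]
10. ¬p3, w   [¬□-rule on 6: fresh world w, uRw]
11. p1 ∧ p3, w   [□-rule on 4 via uRw]
12. p1, w   [∧-rule on 11]
13. p3, w   [∧-rule on 11]
Accessibility: uRv, uRw
Branch closes: p3 and ¬p3 both at w.
Every branch closes; the branch above is one of them.

Unsatisfiable (every branch closes)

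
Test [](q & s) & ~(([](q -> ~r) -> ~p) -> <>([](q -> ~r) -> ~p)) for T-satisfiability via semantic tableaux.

Unsatisfiable (every branch closes)

1. [](q & s) & ~(([](q -> ~r) -> ~p) -> <>([](q -> ~r) -> ~p)), 0
2. [](q & s), 0
3. ~(([](q -> ~r) -> ~p) -> <>([](q -> ~r) -> ~p)), 0
4. [](q -> ~r) -> ~p, 0
5. ~<>([](q -> ~r) -> ~p), 0
6. q & s, 0
7. q, 0
8. s, 0
9. ~([](q -> ~r) -> ~p), 0
10. [](q -> ~r), 0
11. p, 0
12. q -> ~r, 0
13. ~[](q -> ~r), 0
14. ~r, 0
15. ~(q -> ~r), 1
16. q, 1
17. r, 1
18. q & s, 1
19. s, 1
20. ~([](q -> ~r) -> ~p), 1
21. [](q -> ~r), 1
22. p, 1
23. q -> ~r, 1
24. ~r, 1
Accessibility: 0R0, 0R1, 1R1
Branch closes: r and ~r both at 1.
All branches of the tableau close; one closing branch shown above.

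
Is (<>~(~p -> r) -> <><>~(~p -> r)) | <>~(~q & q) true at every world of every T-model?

Tableau for the negation ~((<>~(~p -> r) -> <><>~(~p -> r)) | <>~(~q & q)):
1. ~((<>~(~p -> r) -> <><>~(~p -> r)) | <>~(~q & q)), w0
2. ~(<>~(~p -> r) -> <><>~(~p -> r)), w0   [~|-rule on 1]
3. ~<>~(~q & q), w0   [~|-rule on 1]
4. <>~(~p -> r), w0   [~->-rule on 2]
5. ~<><>~(~p -> r), w0   [~->-rule on 2]
6. ~q & q, w0   [~<>-rule on 3 via w0Rw0]
7. ~q, w0   [&-rule on 6]
8. q, w0   [&-rule on 6]
Accessibility: w0Rw0
Branch closes: q and ~q both at w0.
Every branch of the negation's tableau closes; the branch above is one of them.

Valid in T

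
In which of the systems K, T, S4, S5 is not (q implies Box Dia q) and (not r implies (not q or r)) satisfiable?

S5-tableau for the formula:
1. not (q implies Box Dia q) and (not r implies (not q or r)), w0
2. not (q implies Box Dia q), w0
3. not r implies (not q or r), w0
4. q, w0
5. not Box Dia q, w0
6. not q or r, w0
7. r, w0
8. not Dia q, w1
9. not q, w0
Accessibility: w0Rw0, w0Rw1, w1Rw0, w1Rw1
Branch closes: q and not q both at w0.
Every branch closes (one shown): unsatisfiable in S5.
S4-tableau for the formula:
1. not (q implies Box Dia q) and (not r implies (not q or r)), w0
2. not (q implies Box Dia q), w0
3. not r implies (not q or r), w0
4. q, w0
5. not Box Dia q, w0
6. not q or r, w0
7. r, w0
8. not Dia q, w1
9. not q, w1
Accessibility: w0Rw0, w0Rw1, w1Rw1
Complete open branch: satisfiable in S4, hence also in K, T (this S4-model is also a K-model and a T-model).

K, T, S4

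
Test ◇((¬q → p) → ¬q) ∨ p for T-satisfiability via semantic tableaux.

1. ◇((¬q → p) → ¬q) ∨ p, u
2. p, u   [∨-rule on 1 (branches; this branch)]
Accessibility: uRu

Yes, satisfiable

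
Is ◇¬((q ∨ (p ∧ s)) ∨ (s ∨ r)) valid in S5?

No, not valid

Tableau for the negation ¬◇¬((q ∨ (p ∧ s)) ∨ (s ∨ r)):
1. ¬◇¬((q ∨ (p ∧ s)) ∨ (s ∨ r)), u
2. (q ∨ (p ∧ s)) ∨ (s ∨ r), u   [¬◇-rule on 1 via uRu]
3. s ∨ r, u   [∨-rule on 2 (branches; this branch)]
4. r, u   [∨-rule on 3 (branches; this branch)]
Accessibility: uRu
The negation has an open branch (countermodel exists).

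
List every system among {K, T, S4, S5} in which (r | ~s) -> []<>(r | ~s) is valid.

S5-tableau for the negation ~((r | ~s) -> []<>(r | ~s)):
1. ~((r | ~s) -> []<>(r | ~s)), w0
2. r | ~s, w0
3. ~[]<>(r | ~s), w0
4. ~s, w0
5. ~<>(r | ~s), w1
6. ~(r | ~s), w0
7. ~r, w0
8. s, w0
Accessibility: w0Rw0, w0Rw1, w1Rw0, w1Rw1
Branch closes: s and ~s both at w0.
Every branch closes (one shown): valid in S5.
S4-tableau for the negation ~((r | ~s) -> []<>(r | ~s)):
1. ~((r | ~s) -> []<>(r | ~s)), w0
2. r | ~s, w0
3. ~[]<>(r | ~s), w0
4. ~s, w0
5. ~<>(r | ~s), w1
6. ~(r | ~s), w1
7. ~r, w1
8. s, w1
Accessibility: w0Rw0, w0Rw1, w1Rw1
Complete open branch: countermodel on an S4-frame, so not valid in S4, nor in K, T (the same frame is also a K-frame and a T-frame).

S5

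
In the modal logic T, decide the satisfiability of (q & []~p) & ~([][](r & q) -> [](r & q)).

1. (q & []~p) & ~([][](r & q) -> [](r & q)), u
2. q & []~p, u   [&-rule on 1]
3. ~([][](r & q) -> [](r & q)), u   [&-rule on 1]
4. q, u   [&-rule on 2]
5. []~p, u   [&-rule on 2]
6. [][](r & q), u   [~->-rule on 3]
7. ~[](r & q), u   [~->-rule on 3]
8. ~p, u   [[]-rule on 5 via uRu]
9. [](r & q), u   [[]-rule on 6 via uRu]
10. r & q, u   [[]-rule on 9 via uRu]
11. r, u   [&-rule on 10]
12. ~(r & q), v   [~[]-rule on 7: fresh world v, uRv]
13. ~p, v   [[]-rule on 5 via uRv]
14. [](r & q), v   [[]-rule on 6 via uRv]
15. r & q, v   [[]-rule on 9 via uRv]
16. r, v   [&-rule on 15]
17. q, v   [&-rule on 15]
18. ~q, v   [~&-rule on 12 (branches; this branch)]
Accessibility: uRu, uRv, vRv
Branch closes: q and ~q both at v.
All branches of the tableau close; one closing branch shown above.

Unsatisfiable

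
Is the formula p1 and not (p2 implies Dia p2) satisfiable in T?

1. p1 and not (p2 implies Dia p2), u
2. p1, u
3. not (p2 implies Dia p2), u
4. p2, u
5. not Dia p2, u
6. not p2, u
Accessibility: uRu
Branch closes: p2 and not p2 both at u.
All branches of the tableau close; one closing branch shown above.

Unsatisfiable (every branch closes)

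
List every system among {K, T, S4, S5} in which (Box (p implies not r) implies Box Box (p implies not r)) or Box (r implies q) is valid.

S4-tableau for the negation not ((Box (p implies not r) implies Box Box (p implies not r)) or Box (r implies q)):
1. not ((Box (p implies not r) implies Box Box (p implies not r)) or Box (r implies q)), u
2. not (Box (p implies not r) implies Box Box (p implies not r)), u
3. not Box (r implies q), u
4. Box (p implies not r), u
5. not Box Box (p implies not r), u
6. p implies not r, u
7. not r, u
8. not (r implies q), v
9. r, v
10. not q, v
11. p implies not r, v
12. not p, v
13. not Box (p implies not r), w
14. p implies not r, w
15. not r, w
16. not (p implies not r), x
17. p, x
18. r, x
19. p implies not r, x
20. not r, x
Accessibility: uRu, uRv, uRw, uRx, vRv, wRw, wRx, xRx
Branch closes: r and not r both at x.
Every branch closes (one shown): valid in S4, hence also in S5 (every theorem of S4 is a theorem of S5).
T-tableau for the negation not ((Box (p implies not r) implies Box Box (p implies not r)) or Box (r implies q)):
1. not ((Box (p implies not r) implies Box Box (p implies not r)) or Box (r implies q)), u
2. not (Box (p implies not r) implies Box Box (p implies not r)), u
3. not Box (r implies q), u
4. Box (p implies not r), u
5. not Box Box (p implies not r), u
6. p implies not r, u
7. not r, u
8. not (r implies q), v
9. r, v
10. not q, v
11. p implies not r, v
12. not p, v
13. not Box (p implies not r), w
14. p implies not r, w
15. not r, w
16. not (p implies not r), x
17. p, x
18. r, x
Accessibility: uRu, uRv, uRw, vRv, wRw, wRx, xRx
Complete open branch: countermodel on a T-frame, so not valid in T, nor in K (the same frame is also a K-frame).

S4, S5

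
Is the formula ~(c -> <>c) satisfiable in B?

1. ~(c -> <>c), u
2. c, u   [~->-rule on 1]
3. ~<>c, u   [~->-rule on 1]
4. ~c, u   [~<>-rule on 3 via uRu]
Accessibility: uRu
Branch closes: c and ~c both at u.
All branches of the tableau close; one closing branch shown above.

Unsatisfiable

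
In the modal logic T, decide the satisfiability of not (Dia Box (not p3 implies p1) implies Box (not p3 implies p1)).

Yes, satisfiable

1. not (Dia Box (not p3 implies p1) implies Box (not p3 implies p1)), w0
2. Dia Box (not p3 implies p1), w0
3. not Box (not p3 implies p1), w0
4. Box (not p3 implies p1), w1
5. not p3 implies p1, w1
6. p1, w1
7. not (not p3 implies p1), w2
8. not p3, w2
9. not p1, w2
Accessibility: w0Rw0, w0Rw1, w0Rw2, w1Rw1, w2Rw2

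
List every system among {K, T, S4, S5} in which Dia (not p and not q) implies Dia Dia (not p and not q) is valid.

T, S4, S5

K-tableau for the negation not (Dia (not p and not q) implies Dia Dia (not p and not q)):
1. not (Dia (not p and not q) implies Dia Dia (not p and not q)), u
2. Dia (not p and not q), u   [neg-implies-rule on 1]
3. not Dia Dia (not p and not q), u   [neg-implies-rule on 1]
4. not p and not q, v   [Dia-rule on 2: fresh world v, uRv]
5. not p, v   [and-rule on 4]
6. not q, v   [and-rule on 4]
7. not Dia (not p and not q), v   [neg-Dia-rule on 3 via uRv]
Accessibility: uRv
Complete open branch: countermodel on a K-frame, so not valid in K.
T-tableau for the negation not (Dia (not p and not q) implies Dia Dia (not p and not q)):
1. not (Dia (not p and not q) implies Dia Dia (not p and not q)), u
2. Dia (not p and not q), u   [neg-implies-rule on 1]
3. not Dia Dia (not p and not q), u   [neg-implies-rule on 1]
4. not Dia (not p and not q), u   [neg-Dia-rule on 3 via uRu]
5. not (not p and not q), u   [neg-Dia-rule on 4 via uRu]
6. q, u   [neg-and-rule on 5 (branches; this branch)]
7. not p and not q, v   [Dia-rule on 2: fresh world v, uRv]
8. not p, v   [and-rule on 7]
9. not q, v   [and-rule on 7]
10. not Dia (not p and not q), v   [neg-Dia-rule on 3 via uRv]
11. not (not p and not q), v   [neg-Dia-rule on 4 via uRv]
12. q, v   [neg-and-rule on 11 (branches; this branch)]
Accessibility: uRu, uRv, vRv
Branch closes: q and not q both at v.
Every branch closes (one shown): valid in T, hence also in S4, S5 (every theorem of T is a theorem of S4 and S5).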